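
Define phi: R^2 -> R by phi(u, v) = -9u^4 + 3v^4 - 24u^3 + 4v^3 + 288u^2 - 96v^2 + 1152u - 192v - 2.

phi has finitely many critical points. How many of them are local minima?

2

phi separates as a function of u plus a function of v, so ∇phi=0 decouples.
∂phi/∂u = -36(u - 4)(u + 2)(u + 4) = 0 at u ∈ {-4, -2, 4}; ∂phi/∂v = 12(v - 4)(v + 1)(v + 4) = 0 at v ∈ {-4, -1, 4}.
The Hessian is diagonal: diag(phi_uu, phi_vv). Second derivatives: phi_uu(-4)=-576, phi_uu(-2)=432, phi_uu(4)=-1728; phi_vv(-4)=288, phi_vv(-1)=-180, phi_vv(4)=480.
Local minima occur where both diagonal entries positive: (-2, -4), (-2, 4). Count: 2.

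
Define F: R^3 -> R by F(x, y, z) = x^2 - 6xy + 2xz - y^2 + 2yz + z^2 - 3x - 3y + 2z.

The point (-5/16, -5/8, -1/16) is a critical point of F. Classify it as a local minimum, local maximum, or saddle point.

The Hessian is constant: H = [[2, -6, 2], [-6, -2, 2], [2, 2, 2]].
Leading principal minors: Δ₁ = 2, Δ₂ = -40, Δ₃ = -128.
The minors fit neither the all-positive nor the alternating-sign pattern, so H is indefinite: a saddle point.

saddle point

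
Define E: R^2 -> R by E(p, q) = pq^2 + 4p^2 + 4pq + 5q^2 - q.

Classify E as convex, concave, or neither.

The term pq^2 is cubic, so the Hessian is not constant.
∂²E/∂q² = 2p + 10, which takes both signs as p varies (negative for sufficiently negative p). A diagonal entry of the Hessian changing sign means the Hessian is neither positive- nor negative-semidefinite on all of R^2.

neither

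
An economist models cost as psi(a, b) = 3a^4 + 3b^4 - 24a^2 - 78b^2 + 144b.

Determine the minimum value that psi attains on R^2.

-1104

psi(a,b) separates as P(a) + Q(b), so its minimum is min P + min Q.
P'(a) = 12a(a - 2)(a + 2) vanishes at a ∈ {-2, 0, 2}; Q'(b) = 12(b - 3)(b - 1)(b + 4) vanishes at b ∈ {-4, 1, 3}.
Local minima of P (where P''>0): P(-2)=-48, P(2)=-48. Local minima of Q: Q(-4)=-1056, Q(3)=-27.
So the global minimum of psi is P(-2) + Q(-4) = -48 − 1056 = -1104, attained at (-2, -4).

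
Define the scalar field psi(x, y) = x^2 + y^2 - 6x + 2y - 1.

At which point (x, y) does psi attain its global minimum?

psi(x,y) separates as P(x) + Q(y) − 1, so its minimum is min P + min Q − 1.
P'(x) = 2x - 6 vanishes at x ∈ {3}; Q'(y) = 2y + 2 vanishes at y ∈ {-1}.
Local minima of P (where P''>0): P(3)=-9. Local minima of Q: Q(-1)=-1.
So the global minimum of psi is P(3) + Q(-1) − 1 = -9 − 1 − 1 = -11, attained at (3, -1).

(3, -1)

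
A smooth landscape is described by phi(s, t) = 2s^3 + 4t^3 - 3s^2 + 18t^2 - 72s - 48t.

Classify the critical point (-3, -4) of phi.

local maximum

The mixed partial ∂²phi/∂s∂t is 0, so the Hessian at any point is diag(phi_ss, phi_tt) = diag(6(2s - 1), 12(2t + 3)).
At (-3, -4): H = diag(-42, -60).
Both eigenvalues are negative, so H is negative definite: a local maximum.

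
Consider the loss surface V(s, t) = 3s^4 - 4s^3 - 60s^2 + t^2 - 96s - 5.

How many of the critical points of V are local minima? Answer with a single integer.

V separates as a function of s plus a function of t, so ∇V=0 decouples.
∂V/∂s = 12(s - 4)(s + 1)(s + 2) = 0 at s ∈ {-2, -1, 4}; ∂V/∂t = 2t = 0 at t ∈ {0}.
The Hessian is diagonal: diag(V_ss, V_tt). Second derivatives: V_ss(-2)=72, V_ss(-1)=-60, V_ss(4)=360; V_tt(0)=2.
Local minima occur where both diagonal entries positive: (-2, 0), (4, 0). Count: 2.

2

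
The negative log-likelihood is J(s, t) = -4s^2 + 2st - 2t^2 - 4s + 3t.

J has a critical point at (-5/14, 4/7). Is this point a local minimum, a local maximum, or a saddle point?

local maximum

The Hessian of J is constant: H = [[-8, 2], [2, -4]].
det(H) = (-8)·(-4) − 2² = 28.
det(H) > 0 and tr(H) = -12 < 0, so H is negative definite and the point is a local maximum.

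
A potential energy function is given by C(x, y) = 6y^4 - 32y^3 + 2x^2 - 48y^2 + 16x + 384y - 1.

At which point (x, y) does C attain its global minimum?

(-4, -2)

C(x,y) separates as P(x) + Q(y) − 1, so its minimum is min P + min Q − 1.
P'(x) = 4x + 16 vanishes at x ∈ {-4}; Q'(y) = 24(y - 4)(y - 2)(y + 2) vanishes at y ∈ {-2, 2, 4}.
Local minima of P (where P''>0): P(-4)=-32. Local minima of Q: Q(-2)=-608, Q(4)=256.
So the global minimum of C is P(-4) + Q(-2) − 1 = -32 − 608 − 1 = -641, attained at (-4, -2).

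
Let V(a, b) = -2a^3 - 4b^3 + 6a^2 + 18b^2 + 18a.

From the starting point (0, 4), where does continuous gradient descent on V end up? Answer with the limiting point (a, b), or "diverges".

diverges

V is separable, so gradient descent decouples: a follows -∂V/∂a, b follows -∂V/∂b.
∂V/∂a = -6(a - 3)(a + 1); at a=0 this is 18, so a decreases.
∂V/∂b = -12b(b - 3); at b=4 this is -48, so b increases.
The b-coordinate has no critical point in that direction and runs off to infinity.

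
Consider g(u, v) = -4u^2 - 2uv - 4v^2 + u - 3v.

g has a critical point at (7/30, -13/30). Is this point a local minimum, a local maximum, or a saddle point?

The Hessian of g is constant: H = [[-8, -2], [-2, -8]].
det(H) = (-8)·(-8) − (-2)² = 60.
det(H) > 0 and tr(H) = -16 < 0, so H is negative definite and the point is a local maximum.

local maximum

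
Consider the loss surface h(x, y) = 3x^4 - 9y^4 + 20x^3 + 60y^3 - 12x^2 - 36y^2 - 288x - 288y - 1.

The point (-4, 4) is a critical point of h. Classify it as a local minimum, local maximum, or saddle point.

saddle point

The mixed partial ∂²h/∂x∂y is 0, so the Hessian at any point is diag(h_xx, h_yy) = diag(12(3x^2 + 10x - 2), 36(-3y^2 + 10y - 2)).
At (-4, 4): H = diag(72, -360).
The eigenvalues have opposite signs, so H is indefinite: a saddle point.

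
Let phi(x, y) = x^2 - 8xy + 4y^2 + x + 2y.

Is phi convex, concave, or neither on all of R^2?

phi is quadratic, so its Hessian is the constant matrix H = [[2, -8], [-8, 8]].
det(H) = -48, tr(H) = 10.
det(H) < 0, so H is indefinite: neither convex nor concave.

neither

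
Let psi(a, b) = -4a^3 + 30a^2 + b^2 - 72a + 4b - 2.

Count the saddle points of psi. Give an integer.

psi separates as a function of a plus a function of b, so ∇psi=0 decouples.
∂psi/∂a = -12(a - 3)(a - 2) = 0 at a ∈ {2, 3}; ∂psi/∂b = 2(b + 2) = 0 at b ∈ {-2}.
The Hessian is diagonal: diag(psi_aa, psi_bb). Second derivatives: psi_aa(2)=12, psi_aa(3)=-12; psi_bb(-2)=2.
Saddle points occur where the two diagonal entries have opposite signs: (3, -2). Count: 1.

1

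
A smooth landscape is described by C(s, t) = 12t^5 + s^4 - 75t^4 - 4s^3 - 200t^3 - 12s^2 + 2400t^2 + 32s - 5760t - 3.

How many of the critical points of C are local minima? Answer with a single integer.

C separates as a function of s plus a function of t, so ∇C=0 decouples.
∂C/∂s = 4(s - 4)(s - 1)(s + 2) = 0 at s ∈ {-2, 1, 4}; ∂C/∂t = 60(t - 4)(t - 3)(t - 2)(t + 4) = 0 at t ∈ {-4, 2, 3, 4}.
The Hessian is diagonal: diag(C_ss, C_tt). Second derivatives: C_ss(-2)=72, C_ss(1)=-36, C_ss(4)=72; C_tt(-4)=-20160, C_tt(2)=720, C_tt(3)=-420, C_tt(4)=960.
Local minima occur where both diagonal entries positive: (-2, 2), (-2, 4), (4, 2), (4, 4). Count: 4.

4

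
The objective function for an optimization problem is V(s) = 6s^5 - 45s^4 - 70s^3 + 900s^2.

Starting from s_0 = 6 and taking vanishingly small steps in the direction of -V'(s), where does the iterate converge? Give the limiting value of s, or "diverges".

V'(s) = 30s(s - 5)(s - 4)(s + 3), so V'(6) = 3240.
Gradient descent moves in the -V' direction, i.e. s is decreasing.
The nearest critical point in that direction is s = 5, where V'' = 1200 > 0 (a local minimum). The iterate converges there.

5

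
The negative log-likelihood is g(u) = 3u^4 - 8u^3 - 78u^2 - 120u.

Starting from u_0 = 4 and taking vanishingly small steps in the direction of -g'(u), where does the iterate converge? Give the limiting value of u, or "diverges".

5

g'(u) = 12(u - 5)(u + 1)(u + 2), so g'(4) = -360.
Gradient descent moves in the -g' direction, i.e. u is increasing.
The nearest critical point in that direction is u = 5, where g'' = 504 > 0 (a local minimum). The iterate converges there.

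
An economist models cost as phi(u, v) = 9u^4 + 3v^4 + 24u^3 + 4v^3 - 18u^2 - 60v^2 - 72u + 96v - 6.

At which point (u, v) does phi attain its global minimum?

phi(u,v) separates as P(u) + Q(v) − 6, so its minimum is min P + min Q − 6.
P'(u) = 36(u - 1)(u + 1)(u + 2) vanishes at u ∈ {-2, -1, 1}; Q'(v) = 12(v - 2)(v - 1)(v + 4) vanishes at v ∈ {-4, 1, 2}.
Local minima of P (where P''>0): P(-2)=24, P(1)=-57. Local minima of Q: Q(-4)=-832, Q(2)=32.
So the global minimum of phi is P(1) + Q(-4) − 6 = -57 − 832 − 6 = -895, attained at (1, -4).

(1, -4)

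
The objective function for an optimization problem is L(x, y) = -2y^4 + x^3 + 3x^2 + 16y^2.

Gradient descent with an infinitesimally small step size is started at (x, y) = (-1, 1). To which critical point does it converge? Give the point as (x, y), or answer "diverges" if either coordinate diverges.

(0, 0)

L is separable, so gradient descent decouples: x follows -∂L/∂x, y follows -∂L/∂y.
∂L/∂x = 3x(x + 2); at x=-1 this is -3, so x increases.
∂L/∂y = -8y(y - 2)(y + 2); at y=1 this is 24, so y decreases.
x converges to its nearest critical value 0 (a local min of the x-part); y converges to 0. The iterate converges to (0, 0).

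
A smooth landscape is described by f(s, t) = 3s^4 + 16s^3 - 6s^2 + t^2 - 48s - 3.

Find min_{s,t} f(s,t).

f(s,t) separates as P(s) + Q(t) − 3, so its minimum is min P + min Q − 3.
P'(s) = 12(s - 1)(s + 1)(s + 4) vanishes at s ∈ {-4, -1, 1}; Q'(t) = 2t vanishes at t ∈ {0}.
Local minima of P (where P''>0): P(-4)=-160, P(1)=-35. Local minima of Q: Q(0)=0.
So the global minimum of f is P(-4) + Q(0) − 3 = -160 + 0 − 3 = -163, attained at (-4, 0).

-163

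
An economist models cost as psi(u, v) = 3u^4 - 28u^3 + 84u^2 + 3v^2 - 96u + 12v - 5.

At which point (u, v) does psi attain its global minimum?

(4, -2)

psi(u,v) separates as P(u) + Q(v) − 5, so its minimum is min P + min Q − 5.
P'(u) = 12(u - 4)(u - 2)(u - 1) vanishes at u ∈ {1, 2, 4}; Q'(v) = 6v + 12 vanishes at v ∈ {-2}.
Local minima of P (where P''>0): P(1)=-37, P(4)=-64. Local minima of Q: Q(-2)=-12.
So the global minimum of psi is P(4) + Q(-2) − 5 = -64 − 12 − 5 = -81, attained at (4, -2).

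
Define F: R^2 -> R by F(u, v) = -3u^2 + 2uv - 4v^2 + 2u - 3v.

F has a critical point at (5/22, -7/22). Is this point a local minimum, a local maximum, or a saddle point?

The Hessian of F is constant: H = [[-6, 2], [2, -8]].
det(H) = (-6)·(-8) − 2² = 44.
det(H) > 0 and tr(H) = -14 < 0, so H is negative definite and the point is a local maximum.

local maximum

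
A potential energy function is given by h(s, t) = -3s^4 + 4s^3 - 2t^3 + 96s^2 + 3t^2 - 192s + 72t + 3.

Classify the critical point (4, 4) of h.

local maximum

The mixed partial ∂²h/∂s∂t is 0, so the Hessian at any point is diag(h_ss, h_tt) = diag(12(-3s^2 + 2s + 16), 6(-2t + 1)).
At (4, 4): H = diag(-288, -42).
Both eigenvalues are negative, so H is negative definite: a local maximum.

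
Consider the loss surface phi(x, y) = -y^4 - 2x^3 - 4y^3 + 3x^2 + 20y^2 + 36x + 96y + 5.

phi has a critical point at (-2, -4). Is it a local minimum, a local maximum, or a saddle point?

The mixed partial ∂²phi/∂x∂y is 0, so the Hessian at any point is diag(phi_xx, phi_yy) = diag(6(-2x + 1), 4(-3y^2 - 6y + 10)).
At (-2, -4): H = diag(30, -56).
The eigenvalues have opposite signs, so H is indefinite: a saddle point.

saddle point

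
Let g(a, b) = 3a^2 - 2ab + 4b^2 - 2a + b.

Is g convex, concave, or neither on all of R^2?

convex

g is quadratic, so its Hessian is the constant matrix H = [[6, -2], [-2, 8]].
det(H) = 44, tr(H) = 14.
det(H) > 0 and tr(H) > 0, so H is positive definite everywhere: convex.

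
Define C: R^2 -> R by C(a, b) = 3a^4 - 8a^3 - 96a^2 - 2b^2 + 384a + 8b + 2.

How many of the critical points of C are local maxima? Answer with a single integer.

C separates as a function of a plus a function of b, so ∇C=0 decouples.
∂C/∂a = 12(a - 4)(a - 2)(a + 4) = 0 at a ∈ {-4, 2, 4}; ∂C/∂b = -4(b - 2) = 0 at b ∈ {2}.
The Hessian is diagonal: diag(C_aa, C_bb). Second derivatives: C_aa(-4)=576, C_aa(2)=-144, C_aa(4)=192; C_bb(2)=-4.
Local maxima occur where both diagonal entries negative: (2, 2). Count: 1.

1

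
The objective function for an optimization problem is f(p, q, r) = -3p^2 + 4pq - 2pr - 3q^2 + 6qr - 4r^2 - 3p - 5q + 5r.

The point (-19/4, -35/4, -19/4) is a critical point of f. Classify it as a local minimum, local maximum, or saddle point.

local maximum

The Hessian is constant: H = [[-6, 4, -2], [4, -6, 6], [-2, 6, -8]].
Leading principal minors: Δ₁ = -6, Δ₂ = 20, Δ₃ = -16.
The minors alternate sign starting negative (−, +, −), so H is negative definite: a local maximum.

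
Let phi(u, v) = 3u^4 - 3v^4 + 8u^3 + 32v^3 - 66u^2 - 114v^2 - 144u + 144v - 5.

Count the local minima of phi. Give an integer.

phi separates as a function of u plus a function of v, so ∇phi=0 decouples.
∂phi/∂u = 12(u - 3)(u + 1)(u + 4) = 0 at u ∈ {-4, -1, 3}; ∂phi/∂v = -12(v - 4)(v - 3)(v - 1) = 0 at v ∈ {1, 3, 4}.
The Hessian is diagonal: diag(phi_uu, phi_vv). Second derivatives: phi_uu(-4)=252, phi_uu(-1)=-144, phi_uu(3)=336; phi_vv(1)=-72, phi_vv(3)=24, phi_vv(4)=-36.
Local minima occur where both diagonal entries positive: (-4, 3), (3, 3). Count: 2.

2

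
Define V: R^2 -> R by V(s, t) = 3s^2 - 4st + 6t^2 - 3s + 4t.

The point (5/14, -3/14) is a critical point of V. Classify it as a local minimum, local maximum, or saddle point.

The Hessian of V is constant: H = [[6, -4], [-4, 12]].
det(H) = 6·12 − (-4)² = 56.
det(H) > 0 and tr(H) = 18 > 0, so H is positive definite and the point is a local minimum.

local minimum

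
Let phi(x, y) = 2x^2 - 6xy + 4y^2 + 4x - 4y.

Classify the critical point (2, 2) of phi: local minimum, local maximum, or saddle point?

The Hessian of phi is constant: H = [[4, -6], [-6, 8]].
det(H) = 4·8 − (-6)² = -4.
Since det(H) < 0, H is indefinite and the critical point is a saddle point.

saddle point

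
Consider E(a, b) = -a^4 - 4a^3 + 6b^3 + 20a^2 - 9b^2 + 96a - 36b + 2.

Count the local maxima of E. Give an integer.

2

E separates as a function of a plus a function of b, so ∇E=0 decouples.
∂E/∂a = -4(a - 3)(a + 2)(a + 4) = 0 at a ∈ {-4, -2, 3}; ∂E/∂b = 18(b - 2)(b + 1) = 0 at b ∈ {-1, 2}.
The Hessian is diagonal: diag(E_aa, E_bb). Second derivatives: E_aa(-4)=-56, E_aa(-2)=40, E_aa(3)=-140; E_bb(-1)=-54, E_bb(2)=54.
Local maxima occur where both diagonal entries negative: (-4, -1), (3, -1). Count: 2.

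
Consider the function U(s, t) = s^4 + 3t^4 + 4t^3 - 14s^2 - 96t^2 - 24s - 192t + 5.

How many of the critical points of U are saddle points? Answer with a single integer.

4

U separates as a function of s plus a function of t, so ∇U=0 decouples.
∂U/∂s = 4(s - 3)(s + 1)(s + 2) = 0 at s ∈ {-2, -1, 3}; ∂U/∂t = 12(t - 4)(t + 1)(t + 4) = 0 at t ∈ {-4, -1, 4}.
The Hessian is diagonal: diag(U_ss, U_tt). Second derivatives: U_ss(-2)=20, U_ss(-1)=-16, U_ss(3)=80; U_tt(-4)=288, U_tt(-1)=-180, U_tt(4)=480.
Saddle points occur where the two diagonal entries have opposite signs: (-2, -1), (-1, -4), (-1, 4), (3, -1). Count: 4.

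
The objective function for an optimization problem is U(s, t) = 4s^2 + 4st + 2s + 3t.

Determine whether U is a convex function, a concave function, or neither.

U is quadratic, so its Hessian is the constant matrix H = [[8, 4], [4, 0]].
det(H) = -16, tr(H) = 8.
det(H) < 0, so H is indefinite: neither convex nor concave.

neither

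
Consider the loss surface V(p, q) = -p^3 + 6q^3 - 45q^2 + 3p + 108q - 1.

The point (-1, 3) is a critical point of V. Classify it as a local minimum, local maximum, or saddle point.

The mixed partial ∂²V/∂p∂q is 0, so the Hessian at any point is diag(V_pp, V_qq) = diag(-6p, 18(2q - 5)).
At (-1, 3): H = diag(6, 18).
Both eigenvalues are positive, so H is positive definite: a local minimum.

local minimum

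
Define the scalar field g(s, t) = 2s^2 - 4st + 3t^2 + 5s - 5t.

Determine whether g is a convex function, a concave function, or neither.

g is quadratic, so its Hessian is the constant matrix H = [[4, -4], [-4, 6]].
det(H) = 8, tr(H) = 10.
det(H) > 0 and tr(H) > 0, so H is positive definite everywhere: convex.

convex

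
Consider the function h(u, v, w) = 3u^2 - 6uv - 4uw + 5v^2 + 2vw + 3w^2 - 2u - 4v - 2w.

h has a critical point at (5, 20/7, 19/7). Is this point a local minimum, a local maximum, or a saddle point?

The Hessian is constant: H = [[6, -6, -4], [-6, 10, 2], [-4, 2, 6]].
Leading principal minors: Δ₁ = 6, Δ₂ = 24, Δ₃ = 56.
All leading minors are positive, so H is positive definite: a local minimum.

local minimum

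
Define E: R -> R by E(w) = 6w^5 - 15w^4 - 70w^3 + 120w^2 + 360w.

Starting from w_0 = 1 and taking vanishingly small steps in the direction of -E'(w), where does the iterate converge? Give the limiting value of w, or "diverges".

-1

E'(w) = 30(w - 3)(w - 2)(w + 1)(w + 2), so E'(1) = 360.
Gradient descent moves in the -E' direction, i.e. w is decreasing.
The nearest critical point in that direction is w = -1, where E'' = 360 > 0 (a local minimum). The iterate converges there.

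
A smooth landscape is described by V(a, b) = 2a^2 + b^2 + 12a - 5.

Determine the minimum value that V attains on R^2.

-23

V(a,b) separates as P(a) + Q(b) − 5, so its minimum is min P + min Q − 5.
P'(a) = 4a + 12 vanishes at a ∈ {-3}; Q'(b) = 2b vanishes at b ∈ {0}.
Local minima of P (where P''>0): P(-3)=-18. Local minima of Q: Q(0)=0.
So the global minimum of V is P(-3) + Q(0) − 5 = -18 + 0 − 5 = -23, attained at (-3, 0).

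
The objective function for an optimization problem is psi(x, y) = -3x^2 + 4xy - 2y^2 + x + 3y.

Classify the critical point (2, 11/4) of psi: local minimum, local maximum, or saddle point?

The Hessian of psi is constant: H = [[-6, 4], [4, -4]].
det(H) = (-6)·(-4) − 4² = 8.
det(H) > 0 and tr(H) = -10 < 0, so H is negative definite and the point is a local maximum.

local maximum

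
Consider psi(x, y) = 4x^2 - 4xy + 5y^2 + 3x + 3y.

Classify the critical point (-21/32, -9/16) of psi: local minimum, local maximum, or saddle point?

local minimum

The Hessian of psi is constant: H = [[8, -4], [-4, 10]].
det(H) = 8·10 − (-4)² = 64.
det(H) > 0 and tr(H) = 18 > 0, so H is positive definite and the point is a local minimum.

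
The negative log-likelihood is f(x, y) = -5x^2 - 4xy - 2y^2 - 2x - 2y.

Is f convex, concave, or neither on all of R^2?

concave

f is quadratic, so its Hessian is the constant matrix H = [[-10, -4], [-4, -4]].
det(H) = 24, tr(H) = -14.
det(H) > 0 and tr(H) < 0, so H is negative definite everywhere: concave.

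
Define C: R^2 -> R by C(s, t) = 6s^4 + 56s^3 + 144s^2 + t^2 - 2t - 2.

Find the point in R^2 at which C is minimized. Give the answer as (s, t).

(0, 1)

C(s,t) separates as P(s) + Q(t) − 2, so its minimum is min P + min Q − 2.
P'(s) = 24s(s + 3)(s + 4) vanishes at s ∈ {-4, -3, 0}; Q'(t) = 2(t - 1) vanishes at t ∈ {1}.
Local minima of P (where P''>0): P(-4)=256, P(0)=0. Local minima of Q: Q(1)=-1.
So the global minimum of C is P(0) + Q(1) − 2 = 0 − 1 − 2 = -3, attained at (0, 1).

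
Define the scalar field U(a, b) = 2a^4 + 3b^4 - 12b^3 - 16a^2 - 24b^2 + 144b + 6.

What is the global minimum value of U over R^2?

U(a,b) separates as P(a) + Q(b) + 6, so its minimum is min P + min Q + 6.
P'(a) = 8a(a - 2)(a + 2) vanishes at a ∈ {-2, 0, 2}; Q'(b) = 12(b - 3)(b - 2)(b + 2) vanishes at b ∈ {-2, 2, 3}.
Local minima of P (where P''>0): P(-2)=-32, P(2)=-32. Local minima of Q: Q(-2)=-240, Q(3)=135.
So the global minimum of U is P(-2) + Q(-2) + 6 = -32 − 240 + 6 = -266, attained at (-2, -2).

-266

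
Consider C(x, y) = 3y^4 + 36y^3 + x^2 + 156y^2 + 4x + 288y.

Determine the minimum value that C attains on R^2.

C(x,y) separates as P(x) + Q(y), so its minimum is min P + min Q.
P'(x) = 2x + 4 vanishes at x ∈ {-2}; Q'(y) = 12(y + 2)(y + 3)(y + 4) vanishes at y ∈ {-4, -3, -2}.
Local minima of P (where P''>0): P(-2)=-4. Local minima of Q: Q(-4)=-192, Q(-2)=-192.
So the global minimum of C is P(-2) + Q(-4) = -4 − 192 = -196, attained at (-2, -4).

-196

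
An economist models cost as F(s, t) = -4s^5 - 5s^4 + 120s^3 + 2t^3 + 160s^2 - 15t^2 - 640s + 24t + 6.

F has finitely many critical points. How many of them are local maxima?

2

F separates as a function of s plus a function of t, so ∇F=0 decouples.
∂F/∂s = -20(s - 4)(s - 1)(s + 2)(s + 4) = 0 at s ∈ {-4, -2, 1, 4}; ∂F/∂t = 6(t - 4)(t - 1) = 0 at t ∈ {1, 4}.
The Hessian is diagonal: diag(F_ss, F_tt). Second derivatives: F_ss(-4)=1600, F_ss(-2)=-720, F_ss(1)=900, F_ss(4)=-2880; F_tt(1)=-18, F_tt(4)=18.
Local maxima occur where both diagonal entries negative: (-2, 1), (4, 1). Count: 2.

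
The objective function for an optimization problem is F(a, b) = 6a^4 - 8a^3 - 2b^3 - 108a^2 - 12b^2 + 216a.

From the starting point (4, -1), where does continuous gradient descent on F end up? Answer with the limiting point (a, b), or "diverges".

F is separable, so gradient descent decouples: a follows -∂F/∂a, b follows -∂F/∂b.
∂F/∂a = 24(a - 3)(a - 1)(a + 3); at a=4 this is 504, so a decreases.
∂F/∂b = -6b(b + 4); at b=-1 this is 18, so b decreases.
a converges to its nearest critical value 3 (a local min of the a-part); b converges to -4. The iterate converges to (3, -4).

(3, -4)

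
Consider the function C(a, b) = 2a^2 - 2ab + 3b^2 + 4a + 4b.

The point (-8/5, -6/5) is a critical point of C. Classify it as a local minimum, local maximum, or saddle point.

local minimum

The Hessian of C is constant: H = [[4, -2], [-2, 6]].
det(H) = 4·6 − (-2)² = 20.
det(H) > 0 and tr(H) = 10 > 0, so H is positive definite and the point is a local minimum.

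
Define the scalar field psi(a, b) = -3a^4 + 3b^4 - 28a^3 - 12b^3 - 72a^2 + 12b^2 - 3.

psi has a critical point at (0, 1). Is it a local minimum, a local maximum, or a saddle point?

The mixed partial ∂²psi/∂a∂b is 0, so the Hessian at any point is diag(psi_aa, psi_bb) = diag(-12(3a^2 + 14a + 12), 12(3b^2 - 6b + 2)).
At (0, 1): H = diag(-144, -12).
Both eigenvalues are negative, so H is negative definite: a local maximum.

local maximum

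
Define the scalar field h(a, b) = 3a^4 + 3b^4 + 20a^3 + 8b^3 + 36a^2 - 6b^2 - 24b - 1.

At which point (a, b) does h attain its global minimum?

(0, 1)

h(a,b) separates as P(a) + Q(b) − 1, so its minimum is min P + min Q − 1.
P'(a) = 12a(a + 2)(a + 3) vanishes at a ∈ {-3, -2, 0}; Q'(b) = 12(b - 1)(b + 1)(b + 2) vanishes at b ∈ {-2, -1, 1}.
Local minima of P (where P''>0): P(-3)=27, P(0)=0. Local minima of Q: Q(-2)=8, Q(1)=-19.
So the global minimum of h is P(0) + Q(1) − 1 = 0 − 19 − 1 = -20, attained at (0, 1).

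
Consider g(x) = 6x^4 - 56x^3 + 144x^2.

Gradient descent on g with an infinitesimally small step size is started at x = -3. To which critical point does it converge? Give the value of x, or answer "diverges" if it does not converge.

g'(x) = 24x(x - 4)(x - 3), so g'(-3) = -3024.
Gradient descent moves in the -g' direction, i.e. x is increasing.
The nearest critical point in that direction is x = 0, where g'' = 288 > 0 (a local minimum). The iterate converges there.

0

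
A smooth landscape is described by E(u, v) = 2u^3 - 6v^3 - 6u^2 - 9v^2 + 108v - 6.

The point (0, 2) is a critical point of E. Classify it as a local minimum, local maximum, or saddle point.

The mixed partial ∂²E/∂u∂v is 0, so the Hessian at any point is diag(E_uu, E_vv) = diag(12(u - 1), -18(2v + 1)).
At (0, 2): H = diag(-12, -90).
Both eigenvalues are negative, so H is negative definite: a local maximum.

local maximum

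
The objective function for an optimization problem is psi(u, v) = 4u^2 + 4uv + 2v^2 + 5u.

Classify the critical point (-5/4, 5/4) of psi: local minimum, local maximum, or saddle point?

The Hessian of psi is constant: H = [[8, 4], [4, 4]].
det(H) = 8·4 − 4² = 16.
det(H) > 0 and tr(H) = 12 > 0, so H is positive definite and the point is a local minimum.

local minimum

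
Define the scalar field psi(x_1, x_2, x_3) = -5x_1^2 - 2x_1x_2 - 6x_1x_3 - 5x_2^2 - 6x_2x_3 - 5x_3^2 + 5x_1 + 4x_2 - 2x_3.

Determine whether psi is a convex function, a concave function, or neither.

concave

psi is quadratic, so its Hessian is the constant matrix H = [[-10, -2, -6], [-2, -10, -6], [-6, -6, -10]].
Leading principal minors: -10, 96, -384.
Signs alternate −, +, − ⇒ H ≺ 0 ⇒ concave.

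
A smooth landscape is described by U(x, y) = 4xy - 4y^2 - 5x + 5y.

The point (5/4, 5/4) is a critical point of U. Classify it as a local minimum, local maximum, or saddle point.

saddle point

The Hessian of U is constant: H = [[0, 4], [4, -8]].
det(H) = 0·(-8) − 4² = -16.
Since det(H) < 0, H is indefinite and the critical point is a saddle point.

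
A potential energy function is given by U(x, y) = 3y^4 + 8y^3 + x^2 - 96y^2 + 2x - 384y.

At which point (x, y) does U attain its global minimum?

U(x,y) separates as P(x) + Q(y), so its minimum is min P + min Q.
P'(x) = 2x + 2 vanishes at x ∈ {-1}; Q'(y) = 12(y - 4)(y + 2)(y + 4) vanishes at y ∈ {-4, -2, 4}.
Local minima of P (where P''>0): P(-1)=-1. Local minima of Q: Q(-4)=256, Q(4)=-1792.
So the global minimum of U is P(-1) + Q(4) = -1 − 1792 = -1793, attained at (-1, 4).

(-1, 4)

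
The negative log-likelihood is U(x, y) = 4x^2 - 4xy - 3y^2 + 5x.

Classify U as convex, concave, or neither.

U is quadratic, so its Hessian is the constant matrix H = [[8, -4], [-4, -6]].
det(H) = -64, tr(H) = 2.
det(H) < 0, so H is indefinite: neither convex nor concave.

neither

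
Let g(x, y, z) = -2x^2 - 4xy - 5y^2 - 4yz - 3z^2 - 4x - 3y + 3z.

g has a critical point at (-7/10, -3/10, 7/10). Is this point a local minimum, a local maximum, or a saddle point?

local maximum

The Hessian is constant: H = [[-4, -4, 0], [-4, -10, -4], [0, -4, -6]].
Leading principal minors: Δ₁ = -4, Δ₂ = 24, Δ₃ = -80.
The minors alternate sign starting negative (−, +, −), so H is negative definite: a local maximum.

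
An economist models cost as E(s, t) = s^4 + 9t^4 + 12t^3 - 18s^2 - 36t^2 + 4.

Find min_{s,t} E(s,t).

E(s,t) separates as P(s) + Q(t) + 4, so its minimum is min P + min Q + 4.
P'(s) = 4s(s - 3)(s + 3) vanishes at s ∈ {-3, 0, 3}; Q'(t) = 36t(t - 1)(t + 2) vanishes at t ∈ {-2, 0, 1}.
Local minima of P (where P''>0): P(-3)=-81, P(3)=-81. Local minima of Q: Q(-2)=-96, Q(1)=-15.
So the global minimum of E is P(-3) + Q(-2) + 4 = -81 − 96 + 4 = -173, attained at (-3, -2).

-173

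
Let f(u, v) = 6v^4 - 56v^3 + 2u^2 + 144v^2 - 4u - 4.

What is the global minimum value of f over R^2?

-6

f(u,v) separates as P(u) + Q(v) − 4, so its minimum is min P + min Q − 4.
P'(u) = 4u - 4 vanishes at u ∈ {1}; Q'(v) = 24v(v - 4)(v - 3) vanishes at v ∈ {0, 3, 4}.
Local minima of P (where P''>0): P(1)=-2. Local minima of Q: Q(0)=0, Q(4)=256.
So the global minimum of f is P(1) + Q(0) − 4 = -2 + 0 − 4 = -6, attained at (1, 0).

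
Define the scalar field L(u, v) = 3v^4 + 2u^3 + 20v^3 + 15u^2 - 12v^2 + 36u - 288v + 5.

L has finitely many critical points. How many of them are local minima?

2

L separates as a function of u plus a function of v, so ∇L=0 decouples.
∂L/∂u = 6(u + 2)(u + 3) = 0 at u ∈ {-3, -2}; ∂L/∂v = 12(v - 2)(v + 3)(v + 4) = 0 at v ∈ {-4, -3, 2}.
The Hessian is diagonal: diag(L_uu, L_vv). Second derivatives: L_uu(-3)=-6, L_uu(-2)=6; L_vv(-4)=72, L_vv(-3)=-60, L_vv(2)=360.
Local minima occur where both diagonal entries positive: (-2, -4), (-2, 2). Count: 2.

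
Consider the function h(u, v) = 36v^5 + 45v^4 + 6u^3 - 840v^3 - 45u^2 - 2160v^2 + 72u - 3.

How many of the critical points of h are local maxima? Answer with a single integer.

h separates as a function of u plus a function of v, so ∇h=0 decouples.
∂h/∂u = 18(u - 4)(u - 1) = 0 at u ∈ {1, 4}; ∂h/∂v = 180v(v - 4)(v + 2)(v + 3) = 0 at v ∈ {-3, -2, 0, 4}.
The Hessian is diagonal: diag(h_uu, h_vv). Second derivatives: h_uu(1)=-54, h_uu(4)=54; h_vv(-3)=-3780, h_vv(-2)=2160, h_vv(0)=-4320, h_vv(4)=30240.
Local maxima occur where both diagonal entries negative: (1, -3), (1, 0). Count: 2.

2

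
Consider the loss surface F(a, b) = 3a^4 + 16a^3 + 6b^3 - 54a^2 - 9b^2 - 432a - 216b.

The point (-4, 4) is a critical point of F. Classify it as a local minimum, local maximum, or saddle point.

The mixed partial ∂²F/∂a∂b is 0, so the Hessian at any point is diag(F_aa, F_bb) = diag(12(3a^2 + 8a - 9), 18(2b - 1)).
At (-4, 4): H = diag(84, 126).
Both eigenvalues are positive, so H is positive definite: a local minimum.

local minimum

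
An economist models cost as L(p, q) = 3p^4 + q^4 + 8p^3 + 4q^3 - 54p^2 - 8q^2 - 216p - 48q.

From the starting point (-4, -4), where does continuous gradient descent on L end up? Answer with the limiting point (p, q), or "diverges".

(-3, -3)

L is separable, so gradient descent decouples: p follows -∂L/∂p, q follows -∂L/∂q.
∂L/∂p = 12(p - 3)(p + 2)(p + 3); at p=-4 this is -168, so p increases.
∂L/∂q = 4(q - 2)(q + 2)(q + 3); at q=-4 this is -48, so q increases.
p converges to its nearest critical value -3 (a local min of the p-part); q converges to -3. The iterate converges to (-3, -3).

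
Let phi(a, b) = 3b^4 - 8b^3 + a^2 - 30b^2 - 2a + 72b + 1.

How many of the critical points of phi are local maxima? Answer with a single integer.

0

phi separates as a function of a plus a function of b, so ∇phi=0 decouples.
∂phi/∂a = 2(a - 1) = 0 at a ∈ {1}; ∂phi/∂b = 12(b - 3)(b - 1)(b + 2) = 0 at b ∈ {-2, 1, 3}.
The Hessian is diagonal: diag(phi_aa, phi_bb). Second derivatives: phi_aa(1)=2; phi_bb(-2)=180, phi_bb(1)=-72, phi_bb(3)=120.
Local maxima occur where both diagonal entries negative: none. Count: 0.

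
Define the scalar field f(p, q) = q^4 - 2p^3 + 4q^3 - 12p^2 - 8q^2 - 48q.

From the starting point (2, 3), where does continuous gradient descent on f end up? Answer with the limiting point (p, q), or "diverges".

diverges

f is separable, so gradient descent decouples: p follows -∂f/∂p, q follows -∂f/∂q.
∂f/∂p = -6p(p + 4); at p=2 this is -72, so p increases.
∂f/∂q = 4(q - 2)(q + 2)(q + 3); at q=3 this is 120, so q decreases.
The p-coordinate has no critical point in that direction and runs off to infinity.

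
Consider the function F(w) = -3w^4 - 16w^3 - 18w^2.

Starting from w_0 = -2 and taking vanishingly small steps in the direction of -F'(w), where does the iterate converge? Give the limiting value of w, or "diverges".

F'(w) = -12w(w + 1)(w + 3), so F'(-2) = -24.
Gradient descent moves in the -F' direction, i.e. w is increasing.
The nearest critical point in that direction is w = -1, where F'' = 24 > 0 (a local minimum). The iterate converges there.

-1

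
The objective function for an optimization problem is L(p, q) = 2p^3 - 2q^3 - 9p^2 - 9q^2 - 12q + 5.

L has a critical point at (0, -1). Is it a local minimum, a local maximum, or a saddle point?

local maximum

The mixed partial ∂²L/∂p∂q is 0, so the Hessian at any point is diag(L_pp, L_qq) = diag(6(2p - 3), -6(2q + 3)).
At (0, -1): H = diag(-18, -6).
Both eigenvalues are negative, so H is negative definite: a local maximum.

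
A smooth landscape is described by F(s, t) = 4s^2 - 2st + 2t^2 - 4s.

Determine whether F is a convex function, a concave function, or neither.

convex

F is quadratic, so its Hessian is the constant matrix H = [[8, -2], [-2, 4]].
det(H) = 28, tr(H) = 12.
det(H) > 0 and tr(H) > 0, so H is positive definite everywhere: convex.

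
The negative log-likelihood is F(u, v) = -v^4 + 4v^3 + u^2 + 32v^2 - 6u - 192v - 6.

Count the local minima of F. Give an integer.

1

F separates as a function of u plus a function of v, so ∇F=0 decouples.
∂F/∂u = 2(u - 3) = 0 at u ∈ {3}; ∂F/∂v = -4(v - 4)(v - 3)(v + 4) = 0 at v ∈ {-4, 3, 4}.
The Hessian is diagonal: diag(F_uu, F_vv). Second derivatives: F_uu(3)=2; F_vv(-4)=-224, F_vv(3)=28, F_vv(4)=-32.
Local minima occur where both diagonal entries positive: (3, 3). Count: 1.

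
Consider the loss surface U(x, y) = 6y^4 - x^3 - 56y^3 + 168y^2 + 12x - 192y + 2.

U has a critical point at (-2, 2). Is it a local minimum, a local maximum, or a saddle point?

The mixed partial ∂²U/∂x∂y is 0, so the Hessian at any point is diag(U_xx, U_yy) = diag(-6x, 24(3y^2 - 14y + 14)).
At (-2, 2): H = diag(12, -48).
The eigenvalues have opposite signs, so H is indefinite: a saddle point.

saddle point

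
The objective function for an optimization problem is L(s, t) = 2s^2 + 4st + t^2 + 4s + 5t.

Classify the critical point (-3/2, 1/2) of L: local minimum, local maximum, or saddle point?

The Hessian of L is constant: H = [[4, 4], [4, 2]].
det(H) = 4·2 − 4² = -8.
Since det(H) < 0, H is indefinite and the critical point is a saddle point.

saddle point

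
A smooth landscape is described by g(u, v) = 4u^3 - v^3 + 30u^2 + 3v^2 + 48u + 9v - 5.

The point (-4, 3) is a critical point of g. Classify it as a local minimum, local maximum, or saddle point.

The mixed partial ∂²g/∂u∂v is 0, so the Hessian at any point is diag(g_uu, g_vv) = diag(12(2u + 5), 6(-v + 1)).
At (-4, 3): H = diag(-36, -12).
Both eigenvalues are negative, so H is negative definite: a local maximum.

local maximum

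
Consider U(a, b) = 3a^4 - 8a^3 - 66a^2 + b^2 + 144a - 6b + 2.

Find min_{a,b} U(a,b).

-574

U(a,b) separates as P(a) + Q(b) + 2, so its minimum is min P + min Q + 2.
P'(a) = 12(a - 4)(a - 1)(a + 3) vanishes at a ∈ {-3, 1, 4}; Q'(b) = 2b - 6 vanishes at b ∈ {3}.
Local minima of P (where P''>0): P(-3)=-567, P(4)=-224. Local minima of Q: Q(3)=-9.
So the global minimum of U is P(-3) + Q(3) + 2 = -567 − 9 + 2 = -574, attained at (-3, 3).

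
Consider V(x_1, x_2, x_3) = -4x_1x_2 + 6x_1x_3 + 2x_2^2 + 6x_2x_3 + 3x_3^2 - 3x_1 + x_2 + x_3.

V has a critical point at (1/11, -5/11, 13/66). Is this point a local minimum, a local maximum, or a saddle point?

The Hessian is constant: H = [[0, -4, 6], [-4, 4, 6], [6, 6, 6]].
Leading principal minors: Δ₁ = 0, Δ₂ = -16, Δ₃ = -528.
The minors fit neither the all-positive nor the alternating-sign pattern, so H is indefinite: a saddle point.

saddle point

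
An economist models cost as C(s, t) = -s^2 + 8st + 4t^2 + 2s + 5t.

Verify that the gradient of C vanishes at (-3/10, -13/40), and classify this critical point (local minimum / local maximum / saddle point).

saddle point

∇C = (-2s + 8t + 2, 8s + 8t + 5); substituting (-3/10, -13/40) gives ∇C = (0, 0), so (-3/10, -13/40) is indeed a critical point.
The Hessian of C is constant: H = [[-2, 8], [8, 8]].
det(H) = (-2)·8 − 8² = -80.
Since det(H) < 0, H is indefinite and the critical point is a saddle point.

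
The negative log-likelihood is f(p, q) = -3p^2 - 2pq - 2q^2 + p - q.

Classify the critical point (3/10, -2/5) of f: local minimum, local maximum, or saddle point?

The Hessian of f is constant: H = [[-6, -2], [-2, -4]].
det(H) = (-6)·(-4) − (-2)² = 20.
det(H) > 0 and tr(H) = -10 < 0, so H is negative definite and the point is a local maximum.

local maximum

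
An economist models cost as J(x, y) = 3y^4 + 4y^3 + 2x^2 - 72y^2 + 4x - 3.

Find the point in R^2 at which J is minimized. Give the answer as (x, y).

J(x,y) separates as P(x) + Q(y) − 3, so its minimum is min P + min Q − 3.
P'(x) = 4x + 4 vanishes at x ∈ {-1}; Q'(y) = 12y(y - 3)(y + 4) vanishes at y ∈ {-4, 0, 3}.
Local minima of P (where P''>0): P(-1)=-2. Local minima of Q: Q(-4)=-640, Q(3)=-297.
So the global minimum of J is P(-1) + Q(-4) − 3 = -2 − 640 − 3 = -645, attained at (-1, -4).

(-1, -4)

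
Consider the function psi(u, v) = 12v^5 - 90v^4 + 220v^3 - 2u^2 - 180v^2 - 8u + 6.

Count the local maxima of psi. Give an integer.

psi separates as a function of u plus a function of v, so ∇psi=0 decouples.
∂psi/∂u = -4(u + 2) = 0 at u ∈ {-2}; ∂psi/∂v = 60v(v - 3)(v - 2)(v - 1) = 0 at v ∈ {0, 1, 2, 3}.
The Hessian is diagonal: diag(psi_uu, psi_vv). Second derivatives: psi_uu(-2)=-4; psi_vv(0)=-360, psi_vv(1)=120, psi_vv(2)=-120, psi_vv(3)=360.
Local maxima occur where both diagonal entries negative: (-2, 0), (-2, 2). Count: 2.

2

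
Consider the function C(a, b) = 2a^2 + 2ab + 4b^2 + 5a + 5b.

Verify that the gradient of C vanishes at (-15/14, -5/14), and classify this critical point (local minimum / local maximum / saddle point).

local minimum

∇C = (4a + 2b + 5, 2a + 8b + 5); substituting (-15/14, -5/14) gives ∇C = (0, 0), so (-15/14, -5/14) is indeed a critical point.
The Hessian of C is constant: H = [[4, 2], [2, 8]].
det(H) = 4·8 − 2² = 28.
det(H) > 0 and tr(H) = 12 > 0, so H is positive definite and the point is a local minimum.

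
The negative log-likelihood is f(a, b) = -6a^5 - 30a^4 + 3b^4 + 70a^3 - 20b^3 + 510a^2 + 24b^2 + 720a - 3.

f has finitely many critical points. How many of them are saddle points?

f separates as a function of a plus a function of b, so ∇f=0 decouples.
∂f/∂a = -30(a - 3)(a + 1)(a + 2)(a + 4) = 0 at a ∈ {-4, -2, -1, 3}; ∂f/∂b = 12b(b - 4)(b - 1) = 0 at b ∈ {0, 1, 4}.
The Hessian is diagonal: diag(f_aa, f_bb). Second derivatives: f_aa(-4)=1260, f_aa(-2)=-300, f_aa(-1)=360, f_aa(3)=-4200; f_bb(0)=48, f_bb(1)=-36, f_bb(4)=144.
Saddle points occur where the two diagonal entries have opposite signs: (-4, 1), (-2, 0), (-2, 4), (-1, 1), (3, 0), (3, 4). Count: 6.

6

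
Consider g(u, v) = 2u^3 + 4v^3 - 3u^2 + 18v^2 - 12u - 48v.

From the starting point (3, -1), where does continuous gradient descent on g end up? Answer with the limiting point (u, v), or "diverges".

g is separable, so gradient descent decouples: u follows -∂g/∂u, v follows -∂g/∂v.
∂g/∂u = 6(u - 2)(u + 1); at u=3 this is 24, so u decreases.
∂g/∂v = 12(v - 1)(v + 4); at v=-1 this is -72, so v increases.
u converges to its nearest critical value 2 (a local min of the u-part); v converges to 1. The iterate converges to (2, 1).

(2, 1)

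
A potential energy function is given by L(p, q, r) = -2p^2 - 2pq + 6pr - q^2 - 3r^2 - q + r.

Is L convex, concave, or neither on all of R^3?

neither

L is quadratic, so its Hessian is the constant matrix H = [[-4, -2, 6], [-2, -2, 0], [6, 0, -6]].
Leading principal minors: -4, 4, 48.
Neither pattern holds ⇒ H is indefinite ⇒ neither convex nor concave.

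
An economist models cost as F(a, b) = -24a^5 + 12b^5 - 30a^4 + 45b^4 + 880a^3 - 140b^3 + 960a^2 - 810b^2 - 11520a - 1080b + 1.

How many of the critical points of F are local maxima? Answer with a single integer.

4

F separates as a function of a plus a function of b, so ∇F=0 decouples.
∂F/∂a = -120(a - 4)(a - 2)(a + 3)(a + 4) = 0 at a ∈ {-4, -3, 2, 4}; ∂F/∂b = 60(b - 3)(b + 1)(b + 2)(b + 3) = 0 at b ∈ {-3, -2, -1, 3}.
The Hessian is diagonal: diag(F_aa, F_bb). Second derivatives: F_aa(-4)=5760, F_aa(-3)=-4200, F_aa(2)=7200, F_aa(4)=-13440; F_bb(-3)=-720, F_bb(-2)=300, F_bb(-1)=-480, F_bb(3)=7200.
Local maxima occur where both diagonal entries negative: (-3, -3), (-3, -1), (4, -3), (4, -1). Count: 4.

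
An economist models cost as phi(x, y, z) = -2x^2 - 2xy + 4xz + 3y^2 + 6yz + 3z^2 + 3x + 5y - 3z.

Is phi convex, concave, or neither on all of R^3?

phi is quadratic, so its Hessian is the constant matrix H = [[-4, -2, 4], [-2, 6, 6], [4, 6, 6]].
Leading principal minors: -4, -28, -216.
Neither pattern holds ⇒ H is indefinite ⇒ neither convex nor concave.

neither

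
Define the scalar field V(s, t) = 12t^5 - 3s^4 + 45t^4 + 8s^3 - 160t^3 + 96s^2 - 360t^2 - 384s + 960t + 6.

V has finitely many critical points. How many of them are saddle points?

V separates as a function of s plus a function of t, so ∇V=0 decouples.
∂V/∂s = -12(s - 4)(s - 2)(s + 4) = 0 at s ∈ {-4, 2, 4}; ∂V/∂t = 60(t - 2)(t - 1)(t + 2)(t + 4) = 0 at t ∈ {-4, -2, 1, 2}.
The Hessian is diagonal: diag(V_ss, V_tt). Second derivatives: V_ss(-4)=-576, V_ss(2)=144, V_ss(4)=-192; V_tt(-4)=-3600, V_tt(-2)=1440, V_tt(1)=-900, V_tt(2)=1440.
Saddle points occur where the two diagonal entries have opposite signs: (-4, -2), (-4, 2), (2, -4), (2, 1), (4, -2), (4, 2). Count: 6.

6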